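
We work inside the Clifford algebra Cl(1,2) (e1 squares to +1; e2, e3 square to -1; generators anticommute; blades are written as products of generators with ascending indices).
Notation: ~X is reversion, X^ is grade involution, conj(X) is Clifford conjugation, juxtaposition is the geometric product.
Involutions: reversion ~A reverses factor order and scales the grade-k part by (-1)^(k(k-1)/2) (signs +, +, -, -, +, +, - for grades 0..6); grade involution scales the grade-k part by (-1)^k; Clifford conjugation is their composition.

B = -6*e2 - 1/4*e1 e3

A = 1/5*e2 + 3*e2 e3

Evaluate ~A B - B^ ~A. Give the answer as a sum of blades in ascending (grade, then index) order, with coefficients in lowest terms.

first term: 6/5 + 18*e3 - 3/4*e1 e2 + 1/20*e1 e2 e3
second term: -6/5 + 18*e3 + 3/4*e1 e2 + 1/20*e1 e2 e3
Answer: 12/5 - 3/2*e1 e2


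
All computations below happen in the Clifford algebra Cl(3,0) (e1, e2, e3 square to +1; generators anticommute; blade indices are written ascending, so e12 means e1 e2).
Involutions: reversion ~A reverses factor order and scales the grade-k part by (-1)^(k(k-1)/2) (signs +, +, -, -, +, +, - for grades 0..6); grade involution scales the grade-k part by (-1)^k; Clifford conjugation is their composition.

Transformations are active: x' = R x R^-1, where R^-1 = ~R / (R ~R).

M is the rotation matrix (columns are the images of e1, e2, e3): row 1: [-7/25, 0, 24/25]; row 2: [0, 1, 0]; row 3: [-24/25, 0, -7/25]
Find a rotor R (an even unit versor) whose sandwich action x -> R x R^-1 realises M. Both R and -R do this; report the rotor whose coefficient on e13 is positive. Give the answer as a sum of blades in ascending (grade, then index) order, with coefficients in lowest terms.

Method: write R = a + b12*e12 + b13*e13 + b23*e23 with a^2 + b12^2 + b13^2 + b23^2 = 1 (so R^-1 = ~R). Expanding the columns R e_j ~R gives tr M = 4a^2 - 1 and, from the antisymmetric part, M21 - M12 = -4a*b12, M13 - M31 = 4a*b13, M32 - M23 = -4a*b23.
Here tr M = 11/25, so a^2 = (1 + tr M)/4 = 9/25 and a = ±3/5. Taking a = 3/5: M21 - M12 = 0, M13 - M31 = 48/25, M32 - M23 = 0, giving b12 = 0, b13 = 4/5, b23 = 0, i.e. R = 3/5 + 4/5*e13.
Its e13 coefficient is already positive.
Answer: 3/5 + 4/5*e13. Key observation: the double cover Spin(3) -> SO(3) sends R and -R to the same matrix (trace 11/25 here), so the stated sign of the e13 coefficient is what selects one sheet.


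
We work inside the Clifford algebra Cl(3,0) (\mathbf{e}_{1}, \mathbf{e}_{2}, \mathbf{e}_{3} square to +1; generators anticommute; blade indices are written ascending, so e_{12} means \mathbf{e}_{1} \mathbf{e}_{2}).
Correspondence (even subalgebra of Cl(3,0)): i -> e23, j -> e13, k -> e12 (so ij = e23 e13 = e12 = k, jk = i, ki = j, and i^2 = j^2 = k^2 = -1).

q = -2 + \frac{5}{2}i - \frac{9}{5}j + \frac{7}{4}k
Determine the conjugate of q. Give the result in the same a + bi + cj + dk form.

In blades: q = -2 + \frac{7}{4} e_{12} - \frac{9}{5} e_{13} + \frac{5}{2} e_{23}.
Quaternion conjugation is reversion on the even subalgebra: the scalar is fixed and every grade-2 blade flips sign, giving -2 - \frac{7}{4} e_{12} + \frac{9}{5} e_{13} - \frac{5}{2} e_{23}; translating back:
Answer: -2 - \frac{5}{2}i + \frac{9}{5}j - \frac{7}{4}k


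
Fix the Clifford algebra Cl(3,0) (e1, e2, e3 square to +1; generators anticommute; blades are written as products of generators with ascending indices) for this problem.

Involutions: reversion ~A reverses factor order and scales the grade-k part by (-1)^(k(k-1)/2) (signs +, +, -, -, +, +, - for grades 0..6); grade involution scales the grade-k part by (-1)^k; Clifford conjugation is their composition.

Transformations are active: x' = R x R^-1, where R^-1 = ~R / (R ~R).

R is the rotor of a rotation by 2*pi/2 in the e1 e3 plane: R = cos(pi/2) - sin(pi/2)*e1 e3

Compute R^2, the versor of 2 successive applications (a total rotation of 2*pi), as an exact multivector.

Because a rotor carries half the rotation angle, composing 2 copies of this e1 e3-plane rotor multiplies the phase: 2*(pi/2) = pi, hence R^2 = cos(pi) - sin(pi)*e1 e3.
cos(pi) = -1 and sin(pi) = 0, so R^2 = -1. The total rotation 2*pi is 1 full turn, so every vector returns to itself, yet the rotor is -1, on the OTHER sheet of the double cover (an odd number of 2*pi turns).
Answer: -1


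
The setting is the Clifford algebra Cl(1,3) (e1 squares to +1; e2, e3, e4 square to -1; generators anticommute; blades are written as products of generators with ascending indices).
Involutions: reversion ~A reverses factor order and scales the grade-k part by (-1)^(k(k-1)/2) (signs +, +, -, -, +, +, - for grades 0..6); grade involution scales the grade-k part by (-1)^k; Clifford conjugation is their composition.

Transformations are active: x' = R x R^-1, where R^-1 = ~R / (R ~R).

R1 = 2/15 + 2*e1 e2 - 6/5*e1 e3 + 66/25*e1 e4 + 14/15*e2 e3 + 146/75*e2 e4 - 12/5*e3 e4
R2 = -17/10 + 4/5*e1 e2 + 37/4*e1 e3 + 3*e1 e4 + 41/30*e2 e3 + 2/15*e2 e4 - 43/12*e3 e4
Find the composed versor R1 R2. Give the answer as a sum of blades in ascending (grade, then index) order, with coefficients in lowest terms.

Distribute over the grade parts of R1 (each basis-blade product reordered to ascending indices, repeated generators contracted through their squares):
<R1>_0 (= 2/15) R2 = -17/75 + 8/75*e1 e2 + 37/30*e1 e3 + 2/5*e1 e4 + 41/225*e2 e3 + 4/225*e2 e4 - 43/90*e3 e4
<R1>_2 (= 2*e1 e2 - 6/5*e1 e3 + 66/25*e1 e4 + 14/15*e2 e3 + 146/75*e2 e4 - 12/5*e3 e4) R2 = -26359/2250 - 14371/750*e1 e2 - 331/150*e1 e3 - 22273/750*e1 e4 - 6233/225*e2 e3 - 16049/2250*e2 e4 + 7391/250*e3 e4 - 7697/375*e1 e2 e3 e4
Summing the partial products and collecting blades:
Answer: -26869/2250 - 14291/750*e1 e2 - 73/75*e1 e3 - 21973/750*e1 e4 - 688/25*e2 e3 - 16009/2250*e2 e4 + 32722/1125*e3 e4 - 7697/375*e1 e2 e3 e4


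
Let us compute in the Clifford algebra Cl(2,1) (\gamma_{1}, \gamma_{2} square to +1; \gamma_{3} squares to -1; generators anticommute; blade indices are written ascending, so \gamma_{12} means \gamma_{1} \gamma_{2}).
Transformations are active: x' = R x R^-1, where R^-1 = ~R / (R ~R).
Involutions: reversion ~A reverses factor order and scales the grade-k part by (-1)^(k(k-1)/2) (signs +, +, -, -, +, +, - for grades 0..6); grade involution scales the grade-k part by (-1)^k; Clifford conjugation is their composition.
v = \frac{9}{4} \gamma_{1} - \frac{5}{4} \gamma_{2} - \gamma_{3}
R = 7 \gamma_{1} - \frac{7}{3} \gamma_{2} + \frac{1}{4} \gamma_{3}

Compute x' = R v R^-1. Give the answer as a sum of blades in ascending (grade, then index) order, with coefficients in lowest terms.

~R = 7 \gamma_{1} - \frac{7}{3} \gamma_{2} + \frac{1}{4} \gamma_{3}, and R ~R = \frac{7831}{144}, so R^-1 = ~R / (\frac{7831}{144}).
R v = \frac{227}{12} - \frac{7}{2} \gamma_{12} - \frac{121}{16} \gamma_{13} + \frac{127}{48} \gamma_{23}
Answer: \frac{82065}{31324} \gamma_{1} - \frac{11693}{31324} \gamma_{2} + \frac{9193}{7831} \gamma_{3}


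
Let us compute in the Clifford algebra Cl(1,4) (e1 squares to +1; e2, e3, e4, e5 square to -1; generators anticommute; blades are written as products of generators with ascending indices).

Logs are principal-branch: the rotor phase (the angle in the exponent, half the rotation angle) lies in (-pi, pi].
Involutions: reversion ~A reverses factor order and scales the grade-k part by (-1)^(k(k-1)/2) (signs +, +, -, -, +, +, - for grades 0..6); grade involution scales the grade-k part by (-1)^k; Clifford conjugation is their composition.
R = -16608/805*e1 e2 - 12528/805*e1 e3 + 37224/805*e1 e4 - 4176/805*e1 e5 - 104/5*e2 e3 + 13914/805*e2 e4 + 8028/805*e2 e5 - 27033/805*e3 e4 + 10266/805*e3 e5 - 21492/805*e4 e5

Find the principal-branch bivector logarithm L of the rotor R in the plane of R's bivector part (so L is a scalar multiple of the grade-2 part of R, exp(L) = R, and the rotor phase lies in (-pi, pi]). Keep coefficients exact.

The scalar part of R is 0, so the principal-branch rotor phase is pinned; divide the bivector part by its sine to get the unit plane — L is the phase times that plane.
Concretely: cos(phase) = 0 gives phase = ±pi/2, and since phase/sin(phase) is even the sign is immaterial: L = (phase/sin(phase)) * <R>_2 = (pi/2) * <R>_2.
Answer: -8304*pi/805*e1 e2 - 6264*pi/805*e1 e3 + 18612*pi/805*e1 e4 - 2088*pi/805*e1 e5 - 52*pi/5*e2 e3 + 6957*pi/805*e2 e4 + 4014*pi/805*e2 e5 - 27033*pi/1610*e3 e4 + 5133*pi/805*e3 e5 - 10746*pi/805*e4 e5


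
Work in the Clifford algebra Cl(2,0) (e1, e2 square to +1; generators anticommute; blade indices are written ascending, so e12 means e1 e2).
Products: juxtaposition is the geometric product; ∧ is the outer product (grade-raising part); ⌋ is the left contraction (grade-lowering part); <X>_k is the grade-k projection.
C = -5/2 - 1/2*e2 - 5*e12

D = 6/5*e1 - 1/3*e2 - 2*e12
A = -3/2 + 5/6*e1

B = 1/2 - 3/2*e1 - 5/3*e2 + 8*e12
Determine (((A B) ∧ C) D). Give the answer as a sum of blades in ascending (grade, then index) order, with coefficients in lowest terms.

step 1: -2 + 8/3*e1 + 55/6*e2 - 241/18*e12
step 2: 5 - 20/3*e1 - 263/12*e2 + 1517/36*e12
step 3: 1003/12 - 5603/108*e1 - 389/10*e2 + 1667/90*e12
Answer: 1003/12 - 5603/108*e1 - 389/10*e2 + 1667/90*e12


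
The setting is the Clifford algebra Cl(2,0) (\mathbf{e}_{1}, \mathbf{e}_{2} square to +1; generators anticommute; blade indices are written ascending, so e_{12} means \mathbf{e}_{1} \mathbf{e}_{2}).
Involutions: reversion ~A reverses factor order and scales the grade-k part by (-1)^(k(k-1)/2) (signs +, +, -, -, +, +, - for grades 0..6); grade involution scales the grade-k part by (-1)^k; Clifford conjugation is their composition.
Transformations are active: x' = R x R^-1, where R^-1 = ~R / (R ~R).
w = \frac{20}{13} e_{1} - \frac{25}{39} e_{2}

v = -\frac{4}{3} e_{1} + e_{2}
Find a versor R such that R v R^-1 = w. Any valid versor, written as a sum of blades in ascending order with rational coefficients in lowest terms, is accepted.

Why this works: both vectors square to \frac{25}{9}, so q(v) = q(w) and R = v + w = \frac{8}{39} e_{1} + \frac{14}{39} e_{2} carries v to w — its own direction survives, the complement (v - w)/2 flips.
Answer: \frac{8}{39} e_{1} + \frac{14}{39} e_{2}


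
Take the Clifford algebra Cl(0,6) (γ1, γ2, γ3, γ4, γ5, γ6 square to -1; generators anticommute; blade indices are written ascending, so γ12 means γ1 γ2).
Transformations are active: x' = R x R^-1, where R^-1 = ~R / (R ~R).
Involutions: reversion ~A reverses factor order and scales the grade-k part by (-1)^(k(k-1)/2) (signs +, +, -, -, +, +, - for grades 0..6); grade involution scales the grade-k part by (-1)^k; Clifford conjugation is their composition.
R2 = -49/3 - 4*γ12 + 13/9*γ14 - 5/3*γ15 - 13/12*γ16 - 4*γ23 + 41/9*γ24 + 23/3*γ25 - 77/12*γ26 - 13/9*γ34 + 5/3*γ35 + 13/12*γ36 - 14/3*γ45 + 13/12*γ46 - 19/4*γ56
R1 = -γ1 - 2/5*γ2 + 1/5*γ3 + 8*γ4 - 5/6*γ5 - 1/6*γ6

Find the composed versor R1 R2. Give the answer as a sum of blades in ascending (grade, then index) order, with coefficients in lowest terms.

Distribute over the terms of R1 (each basis-blade product reordered to ascending indices, repeated generators contracted through their squares):
(-γ1) R2 = 49/3*γ1 - 4*γ2 + 13/9*γ4 - 5/3*γ5 - 13/12*γ6 + 4*γ123 - 41/9*γ124 - 23/3*γ125 + 77/12*γ126 + 13/9*γ134 - 5/3*γ135 - 13/12*γ136 + 14/3*γ145 - 13/12*γ146 + 19/4*γ156
(-2/5*γ2) R2 = 8/5*γ1 + 98/15*γ2 - 8/5*γ3 + 82/45*γ4 + 46/15*γ5 - 77/30*γ6 + 26/45*γ124 - 2/3*γ125 - 13/30*γ126 + 26/45*γ234 - 2/3*γ235 - 13/30*γ236 + 28/15*γ245 - 13/30*γ246 + 19/10*γ256
(1/5*γ3) R2 = -4/5*γ2 - 49/15*γ3 + 13/45*γ4 - 1/3*γ5 - 13/60*γ6 - 4/5*γ123 - 13/45*γ134 + 1/3*γ135 + 13/60*γ136 - 41/45*γ234 - 23/15*γ235 + 77/60*γ236 - 14/15*γ345 + 13/60*γ346 - 19/20*γ356
(8*γ4) R2 = 104/9*γ1 + 328/9*γ2 - 104/9*γ3 - 392/3*γ4 + 112/3*γ5 - 26/3*γ6 - 32*γ124 + 40/3*γ145 + 26/3*γ146 - 32*γ234 - 184/3*γ245 + 154/3*γ246 - 40/3*γ345 - 26/3*γ346 - 38*γ456
(-5/6*γ5) R2 = 25/18*γ1 - 115/18*γ2 - 25/18*γ3 + 35/9*γ4 + 245/18*γ5 - 95/24*γ6 + 10/3*γ125 - 65/54*γ145 - 65/72*γ156 + 10/3*γ235 - 205/54*γ245 - 385/72*γ256 + 65/54*γ345 + 65/72*γ356 + 65/72*γ456
(-1/6*γ6) R2 = 13/72*γ1 + 77/72*γ2 - 13/72*γ3 - 13/72*γ4 + 19/24*γ5 + 49/18*γ6 + 2/3*γ126 - 13/54*γ146 + 5/18*γ156 + 2/3*γ236 - 41/54*γ246 - 23/18*γ256 + 13/54*γ346 - 5/18*γ356 + 7/9*γ456
Summing the partial products and collecting blades:
Answer: 3727/120*γ1 + 3943/120*γ2 - 2159/120*γ3 - 8885/72*γ4 + 19009/360*γ5 - 4957/360*γ6 + 16/5*γ123 - 1619/45*γ124 - 5*γ125 + 133/20*γ126 + 52/45*γ134 - 4/3*γ135 - 13/15*γ136 + 907/54*γ145 + 793/108*γ146 + 33/8*γ156 - 97/3*γ234 + 17/15*γ235 + 91/60*γ236 - 17081/270*γ245 + 6769/135*γ246 - 189/40*γ256 - 3527/270*γ345 - 4433/540*γ346 - 13/40*γ356 - 2615/72*γ456


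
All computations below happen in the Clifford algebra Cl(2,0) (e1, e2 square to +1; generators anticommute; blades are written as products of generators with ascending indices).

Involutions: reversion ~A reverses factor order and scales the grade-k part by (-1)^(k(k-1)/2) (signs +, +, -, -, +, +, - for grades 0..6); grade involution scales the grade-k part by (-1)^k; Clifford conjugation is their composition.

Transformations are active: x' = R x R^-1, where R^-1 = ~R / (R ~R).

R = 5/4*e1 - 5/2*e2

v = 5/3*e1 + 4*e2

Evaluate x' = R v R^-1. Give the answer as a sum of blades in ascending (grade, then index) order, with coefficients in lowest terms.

~R = 5/4*e1 - 5/2*e2, and R ~R = 125/16, so R^-1 = ~R / (125/16).
R v = -95/12 + 55/6*e1 e2
Answer: -21/5*e1 + 16/15*e2


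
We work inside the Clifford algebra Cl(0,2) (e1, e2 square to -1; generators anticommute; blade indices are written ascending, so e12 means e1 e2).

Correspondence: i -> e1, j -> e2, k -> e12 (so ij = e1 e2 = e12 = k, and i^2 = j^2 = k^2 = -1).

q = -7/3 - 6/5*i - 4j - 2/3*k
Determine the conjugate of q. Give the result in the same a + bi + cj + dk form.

In blades: q = -7/3 - 6/5*e1 - 4*e2 - 2/3*e12.
Conjugation here is Clifford conjugation: the scalar is fixed and the grade-1 and grade-2 blades all flip sign, giving -7/3 + 6/5*e1 + 4*e2 + 2/3*e12; translating back:
Answer: -7/3 + 6/5*i + 4j + 2/3*k


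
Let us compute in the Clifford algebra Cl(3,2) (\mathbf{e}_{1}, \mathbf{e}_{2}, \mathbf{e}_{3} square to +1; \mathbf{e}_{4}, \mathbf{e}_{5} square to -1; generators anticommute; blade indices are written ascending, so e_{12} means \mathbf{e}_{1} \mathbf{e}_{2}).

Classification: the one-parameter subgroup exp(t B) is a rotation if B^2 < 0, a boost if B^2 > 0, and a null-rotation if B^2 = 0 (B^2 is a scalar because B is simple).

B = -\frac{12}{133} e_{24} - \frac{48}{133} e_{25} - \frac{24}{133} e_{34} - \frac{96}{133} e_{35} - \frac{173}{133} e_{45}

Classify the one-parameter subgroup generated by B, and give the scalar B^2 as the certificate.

B^2 term by term: the squares give (-\frac{12}{133})^2*(e_{24})^2 + (-\frac{48}{133})^2*(e_{25})^2 + (-\frac{24}{133})^2*(e_{34})^2 + (-\frac{96}{133})^2*(e_{35})^2 + (-\frac{173}{133})^2*(e_{45})^2 = \frac{144}{17689}*(+1) + \frac{2304}{17689}*(+1) + \frac{576}{17689}*(+1) + \frac{9216}{17689}*(+1) + \frac{29929}{17689}*(-1) = -1 (each basis 2-blade squares to minus the product of its generators' squares); cross terms between blades sharing an index anticommute and cancel; the commuting (index-disjoint) pairs give grade-4 terms 2*c*c'*(blade product), which cancel blade by blade — e_{2345}: -\frac{2304}{17689} + \frac{2304}{17689} = 0 — confirming B is simple. So B^2 = -1.
Answer: rotation, certificate B^2 = -1. Note: conjugating B changes its blade decomposition but never the scalar B^2 = -1, whose sign settles the classification.


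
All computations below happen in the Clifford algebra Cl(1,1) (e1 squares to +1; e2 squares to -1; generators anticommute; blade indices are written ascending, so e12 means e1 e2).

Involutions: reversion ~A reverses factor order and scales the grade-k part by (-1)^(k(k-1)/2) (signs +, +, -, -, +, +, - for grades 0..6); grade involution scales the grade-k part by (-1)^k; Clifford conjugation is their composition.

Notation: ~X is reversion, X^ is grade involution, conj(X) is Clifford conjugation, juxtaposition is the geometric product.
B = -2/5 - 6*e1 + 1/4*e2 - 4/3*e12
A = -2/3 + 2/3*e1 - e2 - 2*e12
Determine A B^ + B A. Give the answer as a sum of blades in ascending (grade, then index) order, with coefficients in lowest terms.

first term: 401/60 - 103/30*e1 + 1051/90*e2 + 677/90*e12
second term: -49/60 + 19/10*e1 + 1181/90*e2 + 677/90*e12
Answer: 88/15 - 23/15*e1 + 124/5*e2 + 677/45*e12


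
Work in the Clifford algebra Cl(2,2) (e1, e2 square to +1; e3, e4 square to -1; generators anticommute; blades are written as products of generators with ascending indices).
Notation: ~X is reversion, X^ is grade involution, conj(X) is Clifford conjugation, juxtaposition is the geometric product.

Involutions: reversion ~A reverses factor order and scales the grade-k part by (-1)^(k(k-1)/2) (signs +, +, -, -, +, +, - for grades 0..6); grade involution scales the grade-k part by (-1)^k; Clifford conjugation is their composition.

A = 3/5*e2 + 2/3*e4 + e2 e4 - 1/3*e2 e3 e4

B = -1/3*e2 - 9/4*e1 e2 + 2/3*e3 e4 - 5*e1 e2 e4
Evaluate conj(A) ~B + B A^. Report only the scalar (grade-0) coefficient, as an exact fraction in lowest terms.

first term: 1/5 - 73/20*e1 - 2/9*e2 + 4/9*e3 - 1/3*e4 + 10/3*e1 e2 - 5/3*e1 e3 + 21/4*e1 e4 + 2/3*e2 e3 - 2/9*e2 e4 + 1/9*e3 e4 - 3/2*e1 e2 e4 + 3/4*e1 e3 e4 + 2/5*e2 e3 e4
second term: 1/5 - 73/20*e1 - 2/9*e2 + 4/9*e3 - 1/3*e4 - 10/3*e1 e2 + 5/3*e1 e3 - 21/4*e1 e4 - 2/3*e2 e3 + 2/9*e2 e4 - 1/9*e3 e4 + 3/2*e1 e2 e4 - 3/4*e1 e3 e4 - 2/5*e2 e3 e4
Answer: 2/5


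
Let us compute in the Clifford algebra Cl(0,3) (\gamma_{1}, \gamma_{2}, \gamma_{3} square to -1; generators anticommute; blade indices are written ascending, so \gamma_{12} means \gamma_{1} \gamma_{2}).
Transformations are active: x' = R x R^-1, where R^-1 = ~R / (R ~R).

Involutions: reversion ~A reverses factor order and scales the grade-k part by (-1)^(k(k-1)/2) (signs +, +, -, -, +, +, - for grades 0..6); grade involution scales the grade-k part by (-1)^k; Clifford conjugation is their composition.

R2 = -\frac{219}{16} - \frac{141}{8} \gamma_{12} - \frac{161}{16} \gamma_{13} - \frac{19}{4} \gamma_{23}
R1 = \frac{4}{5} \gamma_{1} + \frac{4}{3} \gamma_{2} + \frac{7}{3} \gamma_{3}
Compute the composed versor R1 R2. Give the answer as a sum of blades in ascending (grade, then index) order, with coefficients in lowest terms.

Distribute over the terms of R1 (each basis-blade product reordered to ascending indices, repeated generators contracted through their squares):
(\frac{4}{5} \gamma_{1}) R2 = -\frac{219}{20} \gamma_{1} + \frac{141}{10} \gamma_{2} + \frac{161}{20} \gamma_{3} - \frac{19}{5} \gamma_{123}
(\frac{4}{3} \gamma_{2}) R2 = -\frac{47}{2} \gamma_{1} - \frac{73}{4} \gamma_{2} + \frac{19}{3} \gamma_{3} + \frac{161}{12} \gamma_{123}
(\frac{7}{3} \gamma_{3}) R2 = -\frac{1127}{48} \gamma_{1} - \frac{133}{12} \gamma_{2} - \frac{511}{16} \gamma_{3} - \frac{329}{8} \gamma_{123}
Summing the partial products and collecting blades:
Answer: -\frac{13903}{240} \gamma_{1} - \frac{457}{30} \gamma_{2} - \frac{4213}{240} \gamma_{3} - \frac{3781}{120} \gamma_{123}


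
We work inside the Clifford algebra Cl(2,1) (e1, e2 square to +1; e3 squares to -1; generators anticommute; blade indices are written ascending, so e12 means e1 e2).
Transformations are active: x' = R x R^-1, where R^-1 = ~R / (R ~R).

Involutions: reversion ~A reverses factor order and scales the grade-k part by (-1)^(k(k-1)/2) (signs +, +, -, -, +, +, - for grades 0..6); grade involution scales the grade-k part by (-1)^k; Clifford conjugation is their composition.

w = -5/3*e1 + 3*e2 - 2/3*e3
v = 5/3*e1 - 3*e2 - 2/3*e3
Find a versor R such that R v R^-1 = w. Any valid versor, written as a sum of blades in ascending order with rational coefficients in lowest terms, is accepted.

Here q(v) = q(w) = 34/3; the classical choice R = v + w = -4/3*e3 then realises v -> w under the sandwich.
Answer: -4/3*e3


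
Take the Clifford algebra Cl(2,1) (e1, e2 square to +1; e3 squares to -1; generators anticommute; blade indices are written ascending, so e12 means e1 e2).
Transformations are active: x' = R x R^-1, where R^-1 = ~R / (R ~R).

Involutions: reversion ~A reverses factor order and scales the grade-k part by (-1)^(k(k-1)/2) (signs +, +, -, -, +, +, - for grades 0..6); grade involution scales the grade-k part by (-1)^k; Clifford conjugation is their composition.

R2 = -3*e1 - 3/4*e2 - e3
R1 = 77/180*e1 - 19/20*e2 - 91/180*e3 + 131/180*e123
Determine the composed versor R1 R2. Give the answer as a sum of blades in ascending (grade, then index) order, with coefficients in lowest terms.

Distribute over the terms of R2 (each basis-blade product reordered to ascending indices, repeated generators contracted through their squares):
R1 (-3*e1) = -77/60 - 57/20*e12 - 91/60*e13 - 131/60*e23
R1 (-3/4*e2) = 57/80 - 77/240*e12 + 131/240*e13 - 91/240*e23
R1 (-e3) = -91/180 + 131/180*e12 - 77/180*e13 + 19/20*e23
Summing the partial products and collecting blades:
Answer: -155/144 - 1759/720*e12 - 1007/720*e13 - 129/80*e23


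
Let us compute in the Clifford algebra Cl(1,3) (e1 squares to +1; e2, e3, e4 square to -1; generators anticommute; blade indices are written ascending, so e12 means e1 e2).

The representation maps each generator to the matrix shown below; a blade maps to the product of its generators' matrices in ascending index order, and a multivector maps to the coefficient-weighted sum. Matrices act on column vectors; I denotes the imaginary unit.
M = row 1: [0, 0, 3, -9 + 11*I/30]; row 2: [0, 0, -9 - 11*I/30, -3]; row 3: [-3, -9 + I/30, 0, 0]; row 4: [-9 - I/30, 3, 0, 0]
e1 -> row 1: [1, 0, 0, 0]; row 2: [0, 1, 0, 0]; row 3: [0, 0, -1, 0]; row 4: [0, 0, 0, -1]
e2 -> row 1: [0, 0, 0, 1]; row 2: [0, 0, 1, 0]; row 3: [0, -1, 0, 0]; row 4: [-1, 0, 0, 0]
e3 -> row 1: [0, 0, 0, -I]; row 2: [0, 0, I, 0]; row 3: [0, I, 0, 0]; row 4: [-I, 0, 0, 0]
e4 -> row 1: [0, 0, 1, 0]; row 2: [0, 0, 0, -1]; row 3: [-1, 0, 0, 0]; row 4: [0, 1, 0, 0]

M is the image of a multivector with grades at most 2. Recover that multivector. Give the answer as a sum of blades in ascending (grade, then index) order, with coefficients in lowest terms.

Method: the blade images are trace-orthogonal — tr(rho(e_A) rho(e_B)^-1) = 4 if A = B and 0 otherwise — and rho(e_A)^-1 = (e_A)^2 * rho(e_A) with (e_A)^2 = +1 or -1, so the coefficient of e_A in the preimage is (e_A)^2 * tr(M rho(e_A))/4.
Nonzero projections over blades of grade <= 2: e3: (e3)^2 = -1, tr(M rho(e3)) = 2/3, coefficient -1/6; e4: (e4)^2 = -1, tr(M rho(e4)) = -12, coefficient 3; e12: (e12)^2 = +1, tr(M rho(e12)) = -36, coefficient -9; e13: (e13)^2 = +1, tr(M rho(e13)) = -4/5, coefficient -1/5. Every other blade of grade <= 2 projects to 0.
Answer: -1/6*e3 + 3*e4 - 9*e12 - 1/5*e13


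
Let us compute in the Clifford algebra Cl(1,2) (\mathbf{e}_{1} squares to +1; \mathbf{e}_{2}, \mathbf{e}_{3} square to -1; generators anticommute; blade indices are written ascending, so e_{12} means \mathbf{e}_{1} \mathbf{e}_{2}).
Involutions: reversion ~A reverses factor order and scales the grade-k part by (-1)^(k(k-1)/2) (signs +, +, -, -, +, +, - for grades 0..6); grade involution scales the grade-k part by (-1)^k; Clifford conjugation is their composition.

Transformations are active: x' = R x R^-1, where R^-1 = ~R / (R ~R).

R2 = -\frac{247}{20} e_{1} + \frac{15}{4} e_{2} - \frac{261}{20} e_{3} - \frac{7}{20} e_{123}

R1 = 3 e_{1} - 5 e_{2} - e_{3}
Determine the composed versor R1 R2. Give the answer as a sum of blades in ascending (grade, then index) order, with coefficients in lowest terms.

Distribute over the terms of R1 (each basis-blade product reordered to ascending indices, repeated generators contracted through their squares):
(3 e_{1}) R2 = -\frac{741}{20} + \frac{45}{4} e_{12} - \frac{783}{20} e_{13} - \frac{21}{20} e_{23}
(-5 e_{2}) R2 = \frac{75}{4} - \frac{247}{4} e_{12} + \frac{7}{4} e_{13} + \frac{261}{4} e_{23}
(-e_{3}) R2 = -\frac{261}{20} - \frac{7}{20} e_{12} - \frac{247}{20} e_{13} + \frac{15}{4} e_{23}
Summing the partial products and collecting blades:
Answer: -\frac{627}{20} - \frac{1017}{20} e_{12} - \frac{199}{4} e_{13} + \frac{1359}{20} e_{23}


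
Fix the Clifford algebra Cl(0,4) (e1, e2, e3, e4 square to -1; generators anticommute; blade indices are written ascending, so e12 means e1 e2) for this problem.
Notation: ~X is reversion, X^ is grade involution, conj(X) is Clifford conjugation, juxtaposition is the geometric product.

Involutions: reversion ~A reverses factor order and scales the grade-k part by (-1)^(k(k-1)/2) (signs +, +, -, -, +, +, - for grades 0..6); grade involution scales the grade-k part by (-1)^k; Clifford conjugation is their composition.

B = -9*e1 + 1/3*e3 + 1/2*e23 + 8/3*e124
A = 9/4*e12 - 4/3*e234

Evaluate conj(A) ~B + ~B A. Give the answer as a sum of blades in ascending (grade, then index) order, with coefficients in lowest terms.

first term: 81/4*e2 - 20/3*e4 - 337/72*e13 - 4/9*e24 - 3/4*e123 - 12*e1234
second term: 81/4*e2 + 16/3*e4 + 175/72*e13 - 4/9*e24 + 3/4*e123 + 12*e1234
Answer: 81/2*e2 - 4/3*e4 - 9/4*e13 - 8/9*e24


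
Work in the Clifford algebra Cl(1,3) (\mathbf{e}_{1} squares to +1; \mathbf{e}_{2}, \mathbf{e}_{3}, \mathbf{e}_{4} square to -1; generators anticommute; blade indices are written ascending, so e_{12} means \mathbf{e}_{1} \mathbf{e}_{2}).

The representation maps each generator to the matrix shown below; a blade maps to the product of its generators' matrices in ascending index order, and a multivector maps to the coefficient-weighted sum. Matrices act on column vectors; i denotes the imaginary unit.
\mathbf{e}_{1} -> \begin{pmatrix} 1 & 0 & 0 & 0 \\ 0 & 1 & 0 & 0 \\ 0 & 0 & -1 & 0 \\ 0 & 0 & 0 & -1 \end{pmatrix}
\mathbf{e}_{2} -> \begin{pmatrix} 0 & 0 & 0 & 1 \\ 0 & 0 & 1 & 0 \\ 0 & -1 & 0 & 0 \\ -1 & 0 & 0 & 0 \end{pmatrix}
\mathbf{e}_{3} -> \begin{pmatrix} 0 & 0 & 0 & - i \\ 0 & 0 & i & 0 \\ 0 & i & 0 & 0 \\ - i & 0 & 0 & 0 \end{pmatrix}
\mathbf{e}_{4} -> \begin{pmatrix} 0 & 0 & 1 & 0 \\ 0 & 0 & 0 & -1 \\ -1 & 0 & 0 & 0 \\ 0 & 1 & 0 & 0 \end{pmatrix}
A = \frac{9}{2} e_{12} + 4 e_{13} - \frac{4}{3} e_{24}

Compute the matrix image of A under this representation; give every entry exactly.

Bivector images (products of the table entries): rho(e_{12}) = rho(\mathbf{e}_{1})rho(\mathbf{e}_{2}) = \begin{pmatrix} 0 & 0 & 0 & 1 \\ 0 & 0 & 1 & 0 \\ 0 & 1 & 0 & 0 \\ 1 & 0 & 0 & 0 \end{pmatrix}; rho(e_{13}) = rho(\mathbf{e}_{1})rho(\mathbf{e}_{3}) = \begin{pmatrix} 0 & 0 & 0 & - i \\ 0 & 0 & i & 0 \\ 0 & - i & 0 & 0 \\ i & 0 & 0 & 0 \end{pmatrix}; rho(e_{24}) = rho(\mathbf{e}_{2})rho(\mathbf{e}_{4}) = \begin{pmatrix} 0 & 1 & 0 & 0 \\ -1 & 0 & 0 & 0 \\ 0 & 0 & 0 & 1 \\ 0 & 0 & -1 & 0 \end{pmatrix}.
M = (\frac{9}{2})*rho(e_{12}) + (4)*rho(e_{13}) + (-\frac{4}{3})*rho(e_{24}), summed entrywise:
Answer: \begin{pmatrix} 0 & - \frac{4}{3} & 0 & \frac{9}{2} - 4 i \\ \frac{4}{3} & 0 & \frac{9}{2} + 4 i & 0 \\ 0 & \frac{9}{2} - 4 i & 0 & - \frac{4}{3} \\ \frac{9}{2} + 4 i & 0 & \frac{4}{3} & 0 \end{pmatrix}


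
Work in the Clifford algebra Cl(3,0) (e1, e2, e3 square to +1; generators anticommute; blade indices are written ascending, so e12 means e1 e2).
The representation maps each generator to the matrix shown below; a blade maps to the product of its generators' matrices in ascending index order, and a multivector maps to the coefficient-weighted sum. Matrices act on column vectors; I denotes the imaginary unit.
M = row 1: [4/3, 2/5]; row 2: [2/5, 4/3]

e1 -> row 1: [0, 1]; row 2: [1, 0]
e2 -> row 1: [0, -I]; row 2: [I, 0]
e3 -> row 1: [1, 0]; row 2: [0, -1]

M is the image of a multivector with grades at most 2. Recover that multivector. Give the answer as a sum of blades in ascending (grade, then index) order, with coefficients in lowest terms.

Method: 1, rho(e1), rho(e2), rho(e3) form a trace-orthogonal basis of the 2x2 complex matrices (tr(X Y) = 2 if X = Y, else 0), so M = m0*1 + m1*rho(e1) + m2*rho(e2) + m3*rho(e3) with m0 = tr(M)/2 = 4/3, m1 = tr(M rho(e1))/2 = 2/5, m2 = tr(M rho(e2))/2 = 0, m3 = tr(M rho(e3))/2 = 0.
Multiplying table entries, the bivector images are rho(e12) = I*rho(e3), rho(e13) = -I*rho(e2), rho(e23) = I*rho(e1); with real blade coefficients the real parts of m0..m3 are the coefficients of 1, e1, e2, e3 and the imaginary parts give the bivectors (e23: Im m1, e13: -Im m2, e12: Im m3).
Answer: 4/3 + 2/5*e1


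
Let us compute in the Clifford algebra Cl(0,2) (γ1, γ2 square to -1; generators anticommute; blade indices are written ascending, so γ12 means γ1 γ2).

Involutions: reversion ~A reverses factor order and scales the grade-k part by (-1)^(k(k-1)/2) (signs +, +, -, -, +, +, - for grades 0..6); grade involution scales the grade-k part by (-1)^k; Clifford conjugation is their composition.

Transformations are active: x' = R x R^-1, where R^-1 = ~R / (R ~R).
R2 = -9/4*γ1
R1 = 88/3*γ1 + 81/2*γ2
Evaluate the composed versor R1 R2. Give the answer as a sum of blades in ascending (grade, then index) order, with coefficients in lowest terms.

Distribute over the terms of R2 (each basis-blade product reordered to ascending indices, repeated generators contracted through their squares):
R1 (-9/4*γ1) = 66 + 729/8*γ12
Answer: 66 + 729/8*γ12


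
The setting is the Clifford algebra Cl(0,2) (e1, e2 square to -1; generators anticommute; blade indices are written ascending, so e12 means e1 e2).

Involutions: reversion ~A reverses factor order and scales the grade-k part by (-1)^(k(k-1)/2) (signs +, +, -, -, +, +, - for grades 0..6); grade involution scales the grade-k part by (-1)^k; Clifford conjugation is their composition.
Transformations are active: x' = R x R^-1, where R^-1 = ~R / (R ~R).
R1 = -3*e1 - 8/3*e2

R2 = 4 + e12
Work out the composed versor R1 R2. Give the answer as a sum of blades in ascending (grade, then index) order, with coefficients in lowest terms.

Distribute over the terms of R1 (each basis-blade product reordered to ascending indices, repeated generators contracted through their squares):
(-3*e1) R2 = -12*e1 + 3*e2
(-8/3*e2) R2 = -8/3*e1 - 32/3*e2
Summing the partial products and collecting blades:
Answer: -44/3*e1 - 23/3*e2


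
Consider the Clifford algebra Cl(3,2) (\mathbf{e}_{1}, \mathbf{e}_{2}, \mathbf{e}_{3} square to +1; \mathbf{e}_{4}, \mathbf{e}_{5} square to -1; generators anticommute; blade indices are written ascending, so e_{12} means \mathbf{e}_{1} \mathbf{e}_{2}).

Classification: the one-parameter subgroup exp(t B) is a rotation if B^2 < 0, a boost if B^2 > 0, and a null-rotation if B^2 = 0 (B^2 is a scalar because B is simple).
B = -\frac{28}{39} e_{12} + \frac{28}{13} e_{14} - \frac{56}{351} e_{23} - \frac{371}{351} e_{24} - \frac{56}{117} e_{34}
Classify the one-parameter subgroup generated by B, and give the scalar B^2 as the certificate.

B^2 term by term: the squares give (-\frac{28}{39})^2*(e_{12})^2 + (\frac{28}{13})^2*(e_{14})^2 + (-\frac{56}{351})^2*(e_{23})^2 + (-\frac{371}{351})^2*(e_{24})^2 + (-\frac{56}{117})^2*(e_{34})^2 = \frac{784}{1521}*(-1) + \frac{784}{169}*(+1) + \frac{3136}{123201}*(-1) + \frac{137641}{123201}*(+1) + \frac{3136}{13689}*(+1) = \frac{49}{9} (each basis 2-blade squares to minus the product of its generators' squares); cross terms between blades sharing an index anticommute and cancel; the commuting (index-disjoint) pairs give grade-4 terms 2*c*c'*(blade product), which cancel blade by blade — e_{1234}: \frac{3136}{4563} - \frac{3136}{4563} = 0 — confirming B is simple. So B^2 = \frac{49}{9}.
Answer: boost, certificate B^2 = \frac{49}{9}. No conjugation can change B^2 = \frac{49}{9}; the sign gives the class.


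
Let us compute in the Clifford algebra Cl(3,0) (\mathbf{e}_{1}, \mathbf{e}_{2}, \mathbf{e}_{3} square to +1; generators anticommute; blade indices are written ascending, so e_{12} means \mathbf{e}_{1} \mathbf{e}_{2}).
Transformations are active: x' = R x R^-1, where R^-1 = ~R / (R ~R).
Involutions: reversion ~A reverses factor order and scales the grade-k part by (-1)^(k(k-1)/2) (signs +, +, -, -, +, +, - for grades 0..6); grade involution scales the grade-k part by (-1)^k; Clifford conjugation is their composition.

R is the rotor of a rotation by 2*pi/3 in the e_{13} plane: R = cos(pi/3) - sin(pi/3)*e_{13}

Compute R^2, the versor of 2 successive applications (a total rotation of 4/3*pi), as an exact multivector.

Rotor phase runs at HALF the rotation angle; powers of one rotor simply add phase, so after 2 steps in e_{13} the phase is 2*pi/3 = \frac{2 \pi}{3} and R^2 = cos(\frac{2 \pi}{3}) - sin(\frac{2 \pi}{3})*e_{13}.
cos(\frac{2 \pi}{3}) = - \frac{1}{2} and sin(\frac{2 \pi}{3}) = \frac{\sqrt{3}}{2}, so R^2 = -\frac{1}{2} - \frac{\sqrt{3}}{2} e_{13}. The net rotation is 4/3*pi; the rotor keeps the half-angle phase exactly.
Answer: -\frac{1}{2} - \frac{\sqrt{3}}{2} e_{13}


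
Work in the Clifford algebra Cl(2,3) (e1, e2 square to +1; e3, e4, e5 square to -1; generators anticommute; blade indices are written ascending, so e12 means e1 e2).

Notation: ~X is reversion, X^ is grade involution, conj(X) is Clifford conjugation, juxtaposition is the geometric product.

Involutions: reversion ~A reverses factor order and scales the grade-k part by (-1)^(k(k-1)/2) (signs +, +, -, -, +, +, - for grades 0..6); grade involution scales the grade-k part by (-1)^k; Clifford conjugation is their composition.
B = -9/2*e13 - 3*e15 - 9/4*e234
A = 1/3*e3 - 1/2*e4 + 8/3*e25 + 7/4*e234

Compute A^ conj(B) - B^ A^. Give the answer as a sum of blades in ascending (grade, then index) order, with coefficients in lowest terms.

first term: -63/16 - 3/2*e1 - 8*e12 + 9/8*e23 + 3/4*e24 + 63/8*e124 + 9/4*e134 + e135 - 3/2*e145 + 6*e345 - 12*e1235 + 21/4*e12345
second term: 63/16 - 3/2*e1 - 8*e12 - 9/8*e23 - 3/4*e24 + 63/8*e124 - 9/4*e134 - e135 + 3/2*e145 + 6*e345 + 12*e1235 - 21/4*e12345
Answer: -63/8 + 9/4*e23 + 3/2*e24 + 9/2*e134 + 2*e135 - 3*e145 - 24*e1235 + 21/2*e12345


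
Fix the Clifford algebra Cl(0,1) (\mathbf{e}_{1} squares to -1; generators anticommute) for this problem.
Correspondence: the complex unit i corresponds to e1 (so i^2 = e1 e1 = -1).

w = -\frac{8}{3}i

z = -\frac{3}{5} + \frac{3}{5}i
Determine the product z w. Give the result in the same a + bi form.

In blades: z = -\frac{3}{5} + \frac{3}{5} e_{1}, w = -\frac{8}{3} e_{1}.
Distribute z over w term by term (generator squares from the signature, products reordered to ascending indices): (-\frac{3}{5})*w = \frac{8}{5} e_{1}; (\frac{3}{5} e_{1})*w = \frac{8}{5}.
Sum: \frac{8}{5} + \frac{8}{5} e_{1}; translating back through the correspondence:
Answer: \frac{8}{5} + \frac{8}{5}i


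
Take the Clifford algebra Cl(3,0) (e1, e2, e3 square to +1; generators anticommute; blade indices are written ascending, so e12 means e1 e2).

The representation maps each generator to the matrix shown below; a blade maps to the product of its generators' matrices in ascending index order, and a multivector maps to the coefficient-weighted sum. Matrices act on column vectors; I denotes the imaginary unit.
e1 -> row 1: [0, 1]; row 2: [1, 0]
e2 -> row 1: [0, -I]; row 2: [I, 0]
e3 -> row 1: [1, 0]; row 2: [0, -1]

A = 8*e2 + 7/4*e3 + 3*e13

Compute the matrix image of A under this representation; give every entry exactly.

Bivector images (products of the table entries): rho(e13) = rho(e1)rho(e3) = row 1: [0, -1]; row 2: [1, 0].
M = (8)*rho(e2) + (7/4)*rho(e3) + (3)*rho(e13), summed entrywise:
Answer: row 1: [7/4, -3 - 8*I]; row 2: [3 + 8*I, -7/4]


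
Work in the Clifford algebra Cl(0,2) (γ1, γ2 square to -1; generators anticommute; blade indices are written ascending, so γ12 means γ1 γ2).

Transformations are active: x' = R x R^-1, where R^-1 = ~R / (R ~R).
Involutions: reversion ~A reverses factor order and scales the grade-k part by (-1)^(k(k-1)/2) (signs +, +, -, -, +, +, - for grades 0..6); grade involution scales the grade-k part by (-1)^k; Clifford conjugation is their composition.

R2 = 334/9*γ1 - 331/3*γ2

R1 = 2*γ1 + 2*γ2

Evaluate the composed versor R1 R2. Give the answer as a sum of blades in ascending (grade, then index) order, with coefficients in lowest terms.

Distribute over the terms of R1 (each basis-blade product reordered to ascending indices, repeated generators contracted through their squares):
(2*γ1) R2 = -668/9 - 662/3*γ12
(2*γ2) R2 = 662/3 - 668/9*γ12
Summing the partial products and collecting blades:
Answer: 1318/9 - 2654/9*γ12


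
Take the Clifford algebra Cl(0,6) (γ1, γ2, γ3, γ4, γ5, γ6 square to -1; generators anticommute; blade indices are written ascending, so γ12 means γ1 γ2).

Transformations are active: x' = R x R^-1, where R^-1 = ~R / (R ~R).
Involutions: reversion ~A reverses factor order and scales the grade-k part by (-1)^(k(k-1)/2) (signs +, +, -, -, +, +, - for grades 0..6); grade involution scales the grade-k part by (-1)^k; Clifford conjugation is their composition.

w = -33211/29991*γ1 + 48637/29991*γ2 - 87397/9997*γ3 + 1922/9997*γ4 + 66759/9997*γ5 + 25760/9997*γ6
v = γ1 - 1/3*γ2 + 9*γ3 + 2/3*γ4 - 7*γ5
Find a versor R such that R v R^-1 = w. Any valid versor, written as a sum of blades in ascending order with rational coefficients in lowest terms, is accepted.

Why this works: both vectors square to -1184/9, so q(v) = q(w) and R = v + w = -3220/29991*γ1 + 12880/9997*γ2 + 2576/9997*γ3 + 25760/29991*γ4 - 3220/9997*γ5 + 25760/9997*γ6 carries v to w — its own direction survives, the complement (v - w)/2 flips.
Answer: -3220/29991*γ1 + 12880/9997*γ2 + 2576/9997*γ3 + 25760/29991*γ4 - 3220/9997*γ5 + 25760/9997*γ6


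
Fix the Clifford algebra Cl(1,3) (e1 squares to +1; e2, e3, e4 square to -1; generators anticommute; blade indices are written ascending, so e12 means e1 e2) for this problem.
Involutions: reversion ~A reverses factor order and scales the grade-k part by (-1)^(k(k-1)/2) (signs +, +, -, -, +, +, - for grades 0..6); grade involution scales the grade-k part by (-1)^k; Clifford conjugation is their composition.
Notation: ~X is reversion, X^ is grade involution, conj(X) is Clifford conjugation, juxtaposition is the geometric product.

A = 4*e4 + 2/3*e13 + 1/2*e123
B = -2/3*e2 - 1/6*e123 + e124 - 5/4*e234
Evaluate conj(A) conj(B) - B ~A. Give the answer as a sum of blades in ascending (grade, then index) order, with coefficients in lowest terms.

first term: 1/12 - 1/9*e2 + 4*e12 + 1/3*e13 + 5/8*e14 - 5*e23 + 8/3*e24 + 1/2*e34 + 4/9*e123 + 5/6*e124 - 2/3*e234 - 2/3*e1234
second term: -1/12 - 1/9*e2 - 4*e12 + 1/3*e13 + 5/8*e14 + 5*e23 - 8/3*e24 + 1/2*e34 - 4/9*e123 - 5/6*e124 + 2/3*e234 - 2/3*e1234
Answer: 1/6 + 8*e12 - 10*e23 + 16/3*e24 + 8/9*e123 + 5/3*e124 - 4/3*e234


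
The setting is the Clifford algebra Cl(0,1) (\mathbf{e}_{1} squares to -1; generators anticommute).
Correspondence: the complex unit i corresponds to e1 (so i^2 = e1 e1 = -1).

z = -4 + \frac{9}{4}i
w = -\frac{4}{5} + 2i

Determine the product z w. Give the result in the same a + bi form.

In blades: z = -4 + \frac{9}{4} e_{1}, w = -\frac{4}{5} + 2 e_{1}.
Distribute z over w term by term (generator squares from the signature, products reordered to ascending indices): (-4)*w = \frac{16}{5} - 8 e_{1}; (\frac{9}{4} e_{1})*w = -\frac{9}{2} - \frac{9}{5} e_{1}.
Sum: -\frac{13}{10} - \frac{49}{5} e_{1}; translating back through the correspondence:
Answer: -\frac{13}{10} - \frac{49}{5}i


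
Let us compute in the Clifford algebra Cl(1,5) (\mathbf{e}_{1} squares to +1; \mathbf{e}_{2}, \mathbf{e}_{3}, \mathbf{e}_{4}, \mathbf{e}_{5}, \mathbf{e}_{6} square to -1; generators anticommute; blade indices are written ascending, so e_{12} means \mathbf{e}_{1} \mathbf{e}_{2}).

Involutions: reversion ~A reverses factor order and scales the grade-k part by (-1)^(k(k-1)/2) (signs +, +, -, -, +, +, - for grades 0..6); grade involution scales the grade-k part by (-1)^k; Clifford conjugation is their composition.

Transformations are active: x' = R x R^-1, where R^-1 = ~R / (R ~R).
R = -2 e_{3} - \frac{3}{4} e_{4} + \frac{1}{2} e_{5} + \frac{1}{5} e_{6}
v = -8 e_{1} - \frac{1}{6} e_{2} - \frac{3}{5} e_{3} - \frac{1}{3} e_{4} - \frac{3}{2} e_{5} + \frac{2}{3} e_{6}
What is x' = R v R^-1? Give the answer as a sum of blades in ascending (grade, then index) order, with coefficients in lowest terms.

~R = -2 e_{3} - \frac{3}{4} e_{4} + \frac{1}{2} e_{5} + \frac{1}{5} e_{6}, and R ~R = -\frac{1941}{400}, so R^-1 = ~R / (-\frac{1941}{400}).
R v = -\frac{5}{6} - 16 e_{13} - 6 e_{14} + 4 e_{15} + \frac{8}{5} e_{16} - \frac{1}{3} e_{23} - \frac{1}{8} e_{24} + \frac{1}{12} e_{25} + \frac{1}{30} e_{26} + \frac{13}{60} e_{34} + \frac{33}{10} e_{35} - \frac{91}{75} e_{36} + \frac{31}{24} e_{45} - \frac{13}{30} e_{46} + \frac{19}{30} e_{56}
Answer: 8 e_{1} + \frac{1}{6} e_{2} - \frac{2531}{29115} e_{3} + \frac{49}{647} e_{4} + \frac{19469}{11646} e_{5} - \frac{3482}{5823} e_{6}
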